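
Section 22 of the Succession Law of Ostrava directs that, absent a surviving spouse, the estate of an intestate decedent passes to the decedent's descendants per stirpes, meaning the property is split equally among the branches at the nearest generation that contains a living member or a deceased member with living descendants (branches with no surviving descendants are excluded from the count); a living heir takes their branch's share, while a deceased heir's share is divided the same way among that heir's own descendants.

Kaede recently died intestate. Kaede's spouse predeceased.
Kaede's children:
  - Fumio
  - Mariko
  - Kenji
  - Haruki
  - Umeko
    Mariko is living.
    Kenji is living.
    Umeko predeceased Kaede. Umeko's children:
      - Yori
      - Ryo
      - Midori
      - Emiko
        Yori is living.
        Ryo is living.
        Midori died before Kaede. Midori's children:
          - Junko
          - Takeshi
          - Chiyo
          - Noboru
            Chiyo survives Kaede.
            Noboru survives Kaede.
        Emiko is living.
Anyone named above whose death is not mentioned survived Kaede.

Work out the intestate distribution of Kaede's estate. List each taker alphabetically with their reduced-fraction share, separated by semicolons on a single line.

Chiyo 1/80; Emiko 1/20; Fumio 1/5; Haruki 1/5; Junko 1/80; Kenji 1/5; Mariko 1/5; Noboru 1/80; Ryo 1/20; Takeshi 1/80; Yori 1/20

There is no surviving spouse, so the entire estate passes to Kaede's descendants per stirpes.
The estate is divided into 5 equal shares of 1/5 among Fumio, Mariko, Kenji, Haruki, Umeko.
Fumio is living and takes 1/5.
Mariko is living and takes 1/5.
Kenji is living and takes 1/5.
Haruki is living and takes 1/5.
Umeko predeceased; the 1/5 allotted to Umeko's branch passes to Umeko's issue by representation.
The 1/5 is divided into 4 equal shares of 1/20 among Yori, Ryo, Midori, Emiko.
Yori is living and takes 1/20.
Ryo is living and takes 1/20.
Midori predeceased; the 1/20 allotted to Midori's branch passes to Midori's issue by representation.
The 1/20 is divided into 4 equal shares of 1/80 among Junko, Takeshi, Chiyo, Noboru.
Junko is living and takes 1/80.
Takeshi is living and takes 1/80.
Chiyo is living and takes 1/80.
Noboru is living and takes 1/80.
Emiko is living and takes 1/20.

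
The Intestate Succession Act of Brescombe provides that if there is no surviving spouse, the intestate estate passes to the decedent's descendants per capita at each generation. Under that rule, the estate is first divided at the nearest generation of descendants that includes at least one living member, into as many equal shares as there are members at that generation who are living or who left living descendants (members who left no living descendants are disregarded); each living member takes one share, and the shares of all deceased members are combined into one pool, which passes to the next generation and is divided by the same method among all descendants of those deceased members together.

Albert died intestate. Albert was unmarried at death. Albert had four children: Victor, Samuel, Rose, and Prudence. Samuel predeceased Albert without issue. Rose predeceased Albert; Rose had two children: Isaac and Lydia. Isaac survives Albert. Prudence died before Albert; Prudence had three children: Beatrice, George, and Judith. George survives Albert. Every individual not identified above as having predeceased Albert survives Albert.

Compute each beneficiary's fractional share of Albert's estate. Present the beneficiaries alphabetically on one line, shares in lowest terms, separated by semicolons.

Beatrice 2/15; George 2/15; Isaac 2/15; Judith 2/15; Lydia 2/15; Victor 1/3

There is no surviving spouse, so the entire estate passes to Albert's descendants per capita at each generation.
At generation 1 (Victor, Rose, Prudence) there are 3 shares of (1)/3 = 1/3 each.
Living: Victor — each takes 1/3.
Deceased: Rose and Prudence. Their combined 2/3 is pooled and carried to generation 2.
At generation 2 (Isaac, Lydia, Beatrice, George, Judith) there are 5 shares of (2/3)/5 = 2/15 each.
Living: Isaac, Lydia, Beatrice, George, and Judith — each takes 2/15.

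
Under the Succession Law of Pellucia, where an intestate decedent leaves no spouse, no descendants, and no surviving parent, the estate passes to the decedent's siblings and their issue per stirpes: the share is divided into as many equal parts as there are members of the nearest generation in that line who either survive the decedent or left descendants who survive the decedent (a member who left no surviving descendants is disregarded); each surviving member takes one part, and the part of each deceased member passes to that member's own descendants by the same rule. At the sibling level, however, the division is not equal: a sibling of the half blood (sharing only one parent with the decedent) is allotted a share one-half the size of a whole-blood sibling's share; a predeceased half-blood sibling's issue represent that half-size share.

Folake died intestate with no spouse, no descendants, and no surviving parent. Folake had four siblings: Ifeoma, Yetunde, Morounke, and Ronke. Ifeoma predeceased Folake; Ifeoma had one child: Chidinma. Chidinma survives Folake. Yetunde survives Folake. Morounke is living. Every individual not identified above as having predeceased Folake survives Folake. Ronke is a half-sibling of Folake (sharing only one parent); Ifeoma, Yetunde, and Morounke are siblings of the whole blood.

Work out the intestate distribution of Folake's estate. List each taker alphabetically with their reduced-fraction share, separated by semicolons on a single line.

No spouse, descendants, or parent survives, so the estate passes to Folake's siblings per stirpes.
Half-blood siblings count for one-half the weight of whole-blood siblings at the initial division.
Dividing 1 in proportion to weights (total weight 7/2): Ifeoma (weight 1) → 2/7; Yetunde (weight 1) → 2/7; Morounke (weight 1) → 2/7; Ronke (weight 1/2) → 1/7.
Ifeoma predeceased; the 2/7 allotted to Ifeoma's branch passes to Ifeoma's issue by representation.
Chidinma is the sole taker at this level and receives the full 2/7.
Yetunde is living and takes 2/7.
Morounke is living and takes 2/7.
Ronke is living and takes 1/7.

Chidinma 2/7; Morounke 2/7; Ronke 1/7; Yetunde 2/7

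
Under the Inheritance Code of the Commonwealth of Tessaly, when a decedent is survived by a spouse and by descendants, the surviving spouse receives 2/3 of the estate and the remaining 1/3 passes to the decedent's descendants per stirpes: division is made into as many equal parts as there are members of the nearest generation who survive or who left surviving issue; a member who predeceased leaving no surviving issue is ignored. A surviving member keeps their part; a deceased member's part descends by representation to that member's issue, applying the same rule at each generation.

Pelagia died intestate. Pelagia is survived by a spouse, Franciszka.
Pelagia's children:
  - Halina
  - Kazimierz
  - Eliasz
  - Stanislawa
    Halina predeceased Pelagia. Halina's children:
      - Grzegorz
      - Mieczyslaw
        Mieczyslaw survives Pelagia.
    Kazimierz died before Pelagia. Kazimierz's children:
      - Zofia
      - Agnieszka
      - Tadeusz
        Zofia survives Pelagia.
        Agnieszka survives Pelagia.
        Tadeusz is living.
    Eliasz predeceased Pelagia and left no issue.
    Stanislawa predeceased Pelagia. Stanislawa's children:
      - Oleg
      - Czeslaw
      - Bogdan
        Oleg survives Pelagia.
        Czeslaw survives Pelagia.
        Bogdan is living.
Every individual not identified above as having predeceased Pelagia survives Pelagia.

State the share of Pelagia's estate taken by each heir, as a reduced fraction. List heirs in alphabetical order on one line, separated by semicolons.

Franciszka, as surviving spouse, takes 2/3.
The remaining 1/3 passes to Pelagia's descendants per stirpes.
Eliasz left no surviving issue, so that branch lapses and is disregarded.
The 1/3 is divided into 3 equal shares of 1/9 among Halina, Kazimierz, Stanislawa.
Halina predeceased; the 1/9 allotted to Halina's branch passes to Halina's issue by representation.
The 1/9 is divided into 2 equal shares of 1/18 among Grzegorz, Mieczyslaw.
Grzegorz is living and takes 1/18.
Mieczyslaw is living and takes 1/18.
Kazimierz predeceased; the 1/9 allotted to Kazimierz's branch passes to Kazimierz's issue by representation.
The 1/9 is divided into 3 equal shares of 1/27 among Zofia, Agnieszka, Tadeusz.
Zofia is living and takes 1/27.
Agnieszka is living and takes 1/27.
Tadeusz is living and takes 1/27.
Stanislawa predeceased; the 1/9 allotted to Stanislawa's branch passes to Stanislawa's issue by representation.
The 1/9 is divided into 3 equal shares of 1/27 among Oleg, Czeslaw, Bogdan.
Oleg is living and takes 1/27.
Czeslaw is living and takes 1/27.
Bogdan is living and takes 1/27.

Agnieszka 1/27; Bogdan 1/27; Czeslaw 1/27; Franciszka 2/3; Grzegorz 1/18; Mieczyslaw 1/18; Oleg 1/27; Tadeusz 1/27; Zofia 1/27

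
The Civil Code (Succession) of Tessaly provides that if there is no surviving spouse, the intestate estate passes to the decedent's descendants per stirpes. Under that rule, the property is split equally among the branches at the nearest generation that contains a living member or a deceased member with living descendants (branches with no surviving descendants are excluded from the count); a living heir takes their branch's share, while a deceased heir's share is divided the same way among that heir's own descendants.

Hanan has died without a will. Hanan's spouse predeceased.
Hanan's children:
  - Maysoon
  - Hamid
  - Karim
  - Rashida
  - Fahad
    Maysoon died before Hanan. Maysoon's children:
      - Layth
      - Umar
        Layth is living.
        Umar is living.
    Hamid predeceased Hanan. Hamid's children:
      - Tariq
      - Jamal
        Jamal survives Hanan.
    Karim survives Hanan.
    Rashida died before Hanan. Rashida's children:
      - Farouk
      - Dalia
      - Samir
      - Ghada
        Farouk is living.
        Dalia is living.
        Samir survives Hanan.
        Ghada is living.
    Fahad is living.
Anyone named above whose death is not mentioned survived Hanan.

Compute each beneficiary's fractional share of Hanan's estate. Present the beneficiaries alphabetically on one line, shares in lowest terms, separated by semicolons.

Dalia 1/20; Fahad 1/5; Farouk 1/20; Ghada 1/20; Jamal 1/10; Karim 1/5; Layth 1/10; Samir 1/20; Tariq 1/10; Umar 1/10

There is no surviving spouse, so the entire estate passes to Hanan's descendants per stirpes.
The estate is divided into 5 equal shares of 1/5 among Maysoon, Hamid, Karim, Rashida, Fahad.
Maysoon predeceased; the 1/5 allotted to Maysoon's branch passes to Maysoon's issue by representation.
The 1/5 is divided into 2 equal shares of 1/10 among Layth, Umar.
Layth is living and takes 1/10.
Umar is living and takes 1/10.
Hamid predeceased; the 1/5 allotted to Hamid's branch passes to Hamid's issue by representation.
The 1/5 is divided into 2 equal shares of 1/10 among Tariq, Jamal.
Tariq is living and takes 1/10.
Jamal is living and takes 1/10.
Karim is living and takes 1/5.
Rashida predeceased; the 1/5 allotted to Rashida's branch passes to Rashida's issue by representation.
The 1/5 is divided into 4 equal shares of 1/20 among Farouk, Dalia, Samir, Ghada.
Farouk is living and takes 1/20.
Dalia is living and takes 1/20.
Samir is living and takes 1/20.
Ghada is living and takes 1/20.
Fahad is living and takes 1/5.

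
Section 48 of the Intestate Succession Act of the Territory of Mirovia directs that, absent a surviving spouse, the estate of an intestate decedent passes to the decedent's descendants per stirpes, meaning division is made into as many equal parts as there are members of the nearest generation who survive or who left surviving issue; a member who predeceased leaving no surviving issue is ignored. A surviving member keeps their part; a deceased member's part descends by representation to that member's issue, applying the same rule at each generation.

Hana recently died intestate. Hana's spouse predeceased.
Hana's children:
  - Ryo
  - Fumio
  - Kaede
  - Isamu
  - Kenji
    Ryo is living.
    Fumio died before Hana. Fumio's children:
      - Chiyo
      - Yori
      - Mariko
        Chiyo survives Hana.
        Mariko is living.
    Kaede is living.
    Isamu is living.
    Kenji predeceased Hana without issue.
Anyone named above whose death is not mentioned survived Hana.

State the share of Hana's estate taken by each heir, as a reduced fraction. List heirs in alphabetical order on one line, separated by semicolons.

Chiyo 1/12; Isamu 1/4; Kaede 1/4; Mariko 1/12; Ryo 1/4; Yori 1/12

There is no surviving spouse, so the entire estate passes to Hana's descendants per stirpes.
Kenji left no surviving issue, so that branch lapses and is disregarded.
The estate is divided into 4 equal shares of 1/4 among Ryo, Fumio, Kaede, Isamu.
Ryo is living and takes 1/4.
Fumio predeceased; the 1/4 allotted to Fumio's branch passes to Fumio's issue by representation.
The 1/4 is divided into 3 equal shares of 1/12 among Chiyo, Yori, Mariko.
Chiyo is living and takes 1/12.
Yori is living and takes 1/12.
Mariko is living and takes 1/12.
Kaede is living and takes 1/4.
Isamu is living and takes 1/4.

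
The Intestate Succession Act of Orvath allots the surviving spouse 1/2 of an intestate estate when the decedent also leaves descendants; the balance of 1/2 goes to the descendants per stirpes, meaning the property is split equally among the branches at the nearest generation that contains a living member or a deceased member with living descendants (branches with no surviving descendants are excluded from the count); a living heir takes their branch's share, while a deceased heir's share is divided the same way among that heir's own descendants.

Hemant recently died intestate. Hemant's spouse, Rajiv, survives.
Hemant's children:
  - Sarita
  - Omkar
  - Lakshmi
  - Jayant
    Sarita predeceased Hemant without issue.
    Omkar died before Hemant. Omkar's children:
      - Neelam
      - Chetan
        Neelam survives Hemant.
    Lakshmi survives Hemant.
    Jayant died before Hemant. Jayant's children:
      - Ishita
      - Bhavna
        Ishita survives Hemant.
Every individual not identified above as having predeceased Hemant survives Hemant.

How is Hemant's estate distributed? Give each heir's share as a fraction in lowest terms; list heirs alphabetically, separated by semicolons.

Bhavna 1/12; Chetan 1/12; Ishita 1/12; Lakshmi 1/6; Neelam 1/12; Rajiv 1/2

Rajiv, as surviving spouse, takes 1/2.
The remaining 1/2 passes to Hemant's descendants per stirpes.
Sarita left no surviving issue, so that branch lapses and is disregarded.
The 1/2 is divided into 3 equal shares of 1/6 among Omkar, Lakshmi, Jayant.
Omkar predeceased; the 1/6 allotted to Omkar's branch passes to Omkar's issue by representation.
The 1/6 is divided into 2 equal shares of 1/12 among Neelam, Chetan.
Neelam is living and takes 1/12.
Chetan is living and takes 1/12.
Lakshmi is living and takes 1/6.
Jayant predeceased; the 1/6 allotted to Jayant's branch passes to Jayant's issue by representation.
The 1/6 is divided into 2 equal shares of 1/12 among Ishita, Bhavna.
Ishita is living and takes 1/12.
Bhavna is living and takes 1/12.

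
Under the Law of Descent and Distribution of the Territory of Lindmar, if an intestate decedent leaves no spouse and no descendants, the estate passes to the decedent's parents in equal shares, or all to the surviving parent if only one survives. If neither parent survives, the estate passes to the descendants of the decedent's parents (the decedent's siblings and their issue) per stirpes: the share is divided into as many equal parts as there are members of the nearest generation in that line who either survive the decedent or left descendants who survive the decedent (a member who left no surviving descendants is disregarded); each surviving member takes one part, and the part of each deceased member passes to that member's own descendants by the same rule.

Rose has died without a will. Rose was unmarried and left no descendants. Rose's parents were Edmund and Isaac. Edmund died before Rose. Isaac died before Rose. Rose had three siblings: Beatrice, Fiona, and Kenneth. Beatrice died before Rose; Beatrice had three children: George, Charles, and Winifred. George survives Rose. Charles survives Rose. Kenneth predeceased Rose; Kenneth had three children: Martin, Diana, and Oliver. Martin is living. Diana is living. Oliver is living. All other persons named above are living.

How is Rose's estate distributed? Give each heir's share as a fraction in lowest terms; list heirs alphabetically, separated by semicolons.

Charles 1/9; Diana 1/9; Fiona 1/3; George 1/9; Martin 1/9; Oliver 1/9; Winifred 1/9

Neither parent survives and there are no descendants, so the estate passes to Rose's siblings and their issue per stirpes.
The estate is divided into 3 equal shares of 1/3 among Beatrice, Fiona, Kenneth.
Beatrice predeceased; the 1/3 allotted to Beatrice's branch passes to Beatrice's issue by representation.
The 1/3 is divided into 3 equal shares of 1/9 among George, Charles, Winifred.
George is living and takes 1/9.
Charles is living and takes 1/9.
Winifred is living and takes 1/9.
Fiona is living and takes 1/3.
Kenneth predeceased; the 1/3 allotted to Kenneth's branch passes to Kenneth's issue by representation.
The 1/3 is divided into 3 equal shares of 1/9 among Martin, Diana, Oliver.
Martin is living and takes 1/9.
Diana is living and takes 1/9.
Oliver is living and takes 1/9.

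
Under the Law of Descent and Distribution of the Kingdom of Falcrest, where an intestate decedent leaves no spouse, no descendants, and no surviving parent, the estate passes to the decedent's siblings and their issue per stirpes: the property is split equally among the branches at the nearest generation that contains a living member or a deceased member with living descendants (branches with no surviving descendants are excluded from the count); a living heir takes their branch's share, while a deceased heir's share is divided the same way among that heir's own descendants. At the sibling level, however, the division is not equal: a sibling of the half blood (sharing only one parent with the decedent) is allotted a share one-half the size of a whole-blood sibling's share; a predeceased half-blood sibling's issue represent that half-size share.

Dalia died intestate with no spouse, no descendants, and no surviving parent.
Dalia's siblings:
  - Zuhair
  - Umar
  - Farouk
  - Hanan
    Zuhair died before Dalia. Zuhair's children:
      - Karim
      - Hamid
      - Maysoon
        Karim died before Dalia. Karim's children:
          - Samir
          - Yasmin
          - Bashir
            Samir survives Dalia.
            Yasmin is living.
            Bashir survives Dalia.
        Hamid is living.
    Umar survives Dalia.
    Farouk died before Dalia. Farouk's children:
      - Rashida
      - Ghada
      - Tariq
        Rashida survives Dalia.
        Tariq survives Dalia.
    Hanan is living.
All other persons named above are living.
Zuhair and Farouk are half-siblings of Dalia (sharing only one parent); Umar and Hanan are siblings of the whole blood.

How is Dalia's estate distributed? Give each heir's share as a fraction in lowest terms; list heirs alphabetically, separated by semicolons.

No spouse, descendants, or parent survives, so the estate passes to Dalia's siblings per stirpes.
Half-blood siblings count for one-half the weight of whole-blood siblings at the initial division.
Dividing 1 in proportion to weights (total weight 3): Zuhair (weight 1/2) → 1/6; Umar (weight 1) → 1/3; Farouk (weight 1/2) → 1/6; Hanan (weight 1) → 1/3.
Zuhair predeceased; the 1/6 allotted to Zuhair's branch passes to Zuhair's issue by representation.
The 1/6 is divided into 3 equal shares of 1/18 among Karim, Hamid, Maysoon.
Karim predeceased; the 1/18 allotted to Karim's branch passes to Karim's issue by representation.
The 1/18 is divided into 3 equal shares of 1/54 among Samir, Yasmin, Bashir.
Samir is living and takes 1/54.
Yasmin is living and takes 1/54.
Bashir is living and takes 1/54.
Hamid is living and takes 1/18.
Maysoon is living and takes 1/18.
Umar is living and takes 1/3.
Farouk predeceased; the 1/6 allotted to Farouk's branch passes to Farouk's issue by representation.
The 1/6 is divided into 3 equal shares of 1/18 among Rashida, Ghada, Tariq.
Rashida is living and takes 1/18.
Ghada is living and takes 1/18.
Tariq is living and takes 1/18.
Hanan is living and takes 1/3.

Bashir 1/54; Ghada 1/18; Hamid 1/18; Hanan 1/3; Maysoon 1/18; Rashida 1/18; Samir 1/54; Tariq 1/18; Umar 1/3; Yasmin 1/54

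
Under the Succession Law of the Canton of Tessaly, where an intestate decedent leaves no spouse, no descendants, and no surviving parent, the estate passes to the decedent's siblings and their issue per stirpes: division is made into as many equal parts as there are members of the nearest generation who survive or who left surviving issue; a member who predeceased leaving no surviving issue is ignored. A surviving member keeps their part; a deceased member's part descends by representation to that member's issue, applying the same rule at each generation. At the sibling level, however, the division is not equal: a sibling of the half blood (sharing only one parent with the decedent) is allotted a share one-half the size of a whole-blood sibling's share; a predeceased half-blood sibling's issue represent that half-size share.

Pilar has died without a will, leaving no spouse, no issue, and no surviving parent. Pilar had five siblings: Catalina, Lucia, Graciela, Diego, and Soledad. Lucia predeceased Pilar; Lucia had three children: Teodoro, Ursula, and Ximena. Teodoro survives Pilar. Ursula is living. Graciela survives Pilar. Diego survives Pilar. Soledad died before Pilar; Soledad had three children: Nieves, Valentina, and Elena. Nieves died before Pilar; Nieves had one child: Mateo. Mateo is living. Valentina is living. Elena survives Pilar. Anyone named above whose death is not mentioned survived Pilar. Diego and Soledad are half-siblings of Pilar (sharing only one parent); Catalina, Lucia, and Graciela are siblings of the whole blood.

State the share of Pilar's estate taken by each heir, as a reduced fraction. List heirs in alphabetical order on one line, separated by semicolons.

Catalina 1/4; Diego 1/8; Elena 1/24; Graciela 1/4; Mateo 1/24; Teodoro 1/12; Ursula 1/12; Valentina 1/24; Ximena 1/12

No spouse, descendants, or parent survives, so the estate passes to Pilar's siblings per stirpes.
Half-blood siblings count for one-half the weight of whole-blood siblings at the initial division.
Dividing 1 in proportion to weights (total weight 4): Catalina (weight 1) → 1/4; Lucia (weight 1) → 1/4; Graciela (weight 1) → 1/4; Diego (weight 1/2) → 1/8; Soledad (weight 1/2) → 1/8.
Catalina is living and takes 1/4.
Lucia predeceased; the 1/4 allotted to Lucia's branch passes to Lucia's issue by representation.
The 1/4 is divided into 3 equal shares of 1/12 among Teodoro, Ursula, Ximena.
Teodoro is living and takes 1/12.
Ursula is living and takes 1/12.
Ximena is living and takes 1/12.
Graciela is living and takes 1/4.
Diego is living and takes 1/8.
Soledad predeceased; the 1/8 allotted to Soledad's branch passes to Soledad's issue by representation.
The 1/8 is divided into 3 equal shares of 1/24 among Nieves, Valentina, Elena.
Nieves predeceased; the 1/24 allotted to Nieves's branch passes to Nieves's issue by representation.
Mateo is the sole taker at this level and receives the full 1/24.
Valentina is living and takes 1/24.
Elena is living and takes 1/24.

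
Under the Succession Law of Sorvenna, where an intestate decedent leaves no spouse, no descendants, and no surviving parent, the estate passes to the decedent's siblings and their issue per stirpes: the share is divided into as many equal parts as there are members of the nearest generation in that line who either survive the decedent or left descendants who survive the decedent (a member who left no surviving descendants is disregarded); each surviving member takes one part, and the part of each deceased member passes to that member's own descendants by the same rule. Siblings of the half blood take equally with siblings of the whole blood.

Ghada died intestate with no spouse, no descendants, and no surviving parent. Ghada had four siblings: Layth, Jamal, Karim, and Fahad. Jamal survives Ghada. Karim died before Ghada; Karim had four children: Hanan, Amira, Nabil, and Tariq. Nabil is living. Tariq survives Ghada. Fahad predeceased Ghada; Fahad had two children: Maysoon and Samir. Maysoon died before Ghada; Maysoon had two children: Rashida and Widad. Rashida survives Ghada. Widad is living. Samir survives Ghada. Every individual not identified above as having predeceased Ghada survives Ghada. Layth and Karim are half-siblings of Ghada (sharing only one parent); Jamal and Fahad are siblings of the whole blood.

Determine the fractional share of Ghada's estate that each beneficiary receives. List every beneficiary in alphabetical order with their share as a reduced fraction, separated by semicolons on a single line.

Amira 1/16; Hanan 1/16; Jamal 1/4; Layth 1/4; Nabil 1/16; Rashida 1/16; Samir 1/8; Tariq 1/16; Widad 1/16

No spouse, descendants, or parent survives, so the estate passes to Ghada's siblings per stirpes.
Half-blood and whole-blood siblings take equally under the stated rule.
The estate is divided into 4 equal shares of 1/4 among Layth, Jamal, Karim, Fahad.
Layth is living and takes 1/4.
Jamal is living and takes 1/4.
Karim predeceased; the 1/4 allotted to Karim's branch passes to Karim's issue by representation.
The 1/4 is divided into 4 equal shares of 1/16 among Hanan, Amira, Nabil, Tariq.
Hanan is living and takes 1/16.
Amira is living and takes 1/16.
Nabil is living and takes 1/16.
Tariq is living and takes 1/16.
Fahad predeceased; the 1/4 allotted to Fahad's branch passes to Fahad's issue by representation.
The 1/4 is divided into 2 equal shares of 1/8 among Maysoon, Samir.
Maysoon predeceased; the 1/8 allotted to Maysoon's branch passes to Maysoon's issue by representation.
The 1/8 is divided into 2 equal shares of 1/16 among Rashida, Widad.
Rashida is living and takes 1/16.
Widad is living and takes 1/16.
Samir is living and takes 1/8.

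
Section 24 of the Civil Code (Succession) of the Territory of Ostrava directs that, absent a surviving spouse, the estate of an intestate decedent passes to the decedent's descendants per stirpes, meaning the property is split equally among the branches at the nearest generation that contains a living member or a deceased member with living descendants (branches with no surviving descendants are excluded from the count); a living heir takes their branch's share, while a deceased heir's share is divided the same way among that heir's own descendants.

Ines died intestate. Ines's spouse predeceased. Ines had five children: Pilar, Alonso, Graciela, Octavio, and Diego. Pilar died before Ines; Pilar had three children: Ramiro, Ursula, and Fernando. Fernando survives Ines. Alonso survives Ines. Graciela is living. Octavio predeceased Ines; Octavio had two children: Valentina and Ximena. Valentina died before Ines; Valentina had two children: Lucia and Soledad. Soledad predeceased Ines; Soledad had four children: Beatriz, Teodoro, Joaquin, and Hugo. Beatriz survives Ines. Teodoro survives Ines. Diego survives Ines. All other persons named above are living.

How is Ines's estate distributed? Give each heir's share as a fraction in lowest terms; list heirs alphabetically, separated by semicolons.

Alonso 1/5; Beatriz 1/80; Diego 1/5; Fernando 1/15; Graciela 1/5; Hugo 1/80; Joaquin 1/80; Lucia 1/20; Ramiro 1/15; Teodoro 1/80; Ursula 1/15; Ximena 1/10

There is no surviving spouse, so the entire estate passes to Ines's descendants per stirpes.
The estate is divided into 5 equal shares of 1/5 among Pilar, Alonso, Graciela, Octavio, Diego.
Pilar predeceased; the 1/5 allotted to Pilar's branch passes to Pilar's issue by representation.
The 1/5 is divided into 3 equal shares of 1/15 among Ramiro, Ursula, Fernando.
Ramiro is living and takes 1/15.
Ursula is living and takes 1/15.
Fernando is living and takes 1/15.
Alonso is living and takes 1/5.
Graciela is living and takes 1/5.
Octavio predeceased; the 1/5 allotted to Octavio's branch passes to Octavio's issue by representation.
The 1/5 is divided into 2 equal shares of 1/10 among Valentina, Ximena.
Valentina predeceased; the 1/10 allotted to Valentina's branch passes to Valentina's issue by representation.
The 1/10 is divided into 2 equal shares of 1/20 among Lucia, Soledad.
Lucia is living and takes 1/20.
Soledad predeceased; the 1/20 allotted to Soledad's branch passes to Soledad's issue by representation.
The 1/20 is divided into 4 equal shares of 1/80 among Beatriz, Teodoro, Joaquin, Hugo.
Beatriz is living and takes 1/80.
Teodoro is living and takes 1/80.
Joaquin is living and takes 1/80.
Hugo is living and takes 1/80.
Ximena is living and takes 1/10.
Diego is living and takes 1/5.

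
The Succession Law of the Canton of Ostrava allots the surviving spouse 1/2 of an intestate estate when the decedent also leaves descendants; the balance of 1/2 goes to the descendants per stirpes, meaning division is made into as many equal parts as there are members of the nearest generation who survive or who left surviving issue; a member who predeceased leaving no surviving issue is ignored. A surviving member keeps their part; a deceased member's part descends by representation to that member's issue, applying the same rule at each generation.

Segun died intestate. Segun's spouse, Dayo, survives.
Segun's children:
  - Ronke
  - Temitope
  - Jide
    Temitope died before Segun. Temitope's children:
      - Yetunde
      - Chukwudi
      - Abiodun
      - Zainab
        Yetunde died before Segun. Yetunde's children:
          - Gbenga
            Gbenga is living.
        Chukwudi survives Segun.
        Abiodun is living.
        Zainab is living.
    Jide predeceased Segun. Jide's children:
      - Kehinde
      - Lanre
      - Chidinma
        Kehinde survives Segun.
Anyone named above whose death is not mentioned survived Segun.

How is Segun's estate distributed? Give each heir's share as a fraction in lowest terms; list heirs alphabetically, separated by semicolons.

Dayo, as surviving spouse, takes 1/2.
The remaining 1/2 passes to Segun's descendants per stirpes.
The 1/2 is divided into 3 equal shares of 1/6 among Ronke, Temitope, Jide.
Ronke is living and takes 1/6.
Temitope predeceased; the 1/6 allotted to Temitope's branch passes to Temitope's issue by representation.
The 1/6 is divided into 4 equal shares of 1/24 among Yetunde, Chukwudi, Abiodun, Zainab.
Yetunde predeceased; the 1/24 allotted to Yetunde's branch passes to Yetunde's issue by representation.
Gbenga is the sole taker at this level and receives the full 1/24.
Chukwudi is living and takes 1/24.
Abiodun is living and takes 1/24.
Zainab is living and takes 1/24.
Jide predeceased; the 1/6 allotted to Jide's branch passes to Jide's issue by representation.
The 1/6 is divided into 3 equal shares of 1/18 among Kehinde, Lanre, Chidinma.
Kehinde is living and takes 1/18.
Lanre is living and takes 1/18.
Chidinma is living and takes 1/18.

Abiodun 1/24; Chidinma 1/18; Chukwudi 1/24; Dayo 1/2; Gbenga 1/24; Kehinde 1/18; Lanre 1/18; Ronke 1/6; Zainab 1/24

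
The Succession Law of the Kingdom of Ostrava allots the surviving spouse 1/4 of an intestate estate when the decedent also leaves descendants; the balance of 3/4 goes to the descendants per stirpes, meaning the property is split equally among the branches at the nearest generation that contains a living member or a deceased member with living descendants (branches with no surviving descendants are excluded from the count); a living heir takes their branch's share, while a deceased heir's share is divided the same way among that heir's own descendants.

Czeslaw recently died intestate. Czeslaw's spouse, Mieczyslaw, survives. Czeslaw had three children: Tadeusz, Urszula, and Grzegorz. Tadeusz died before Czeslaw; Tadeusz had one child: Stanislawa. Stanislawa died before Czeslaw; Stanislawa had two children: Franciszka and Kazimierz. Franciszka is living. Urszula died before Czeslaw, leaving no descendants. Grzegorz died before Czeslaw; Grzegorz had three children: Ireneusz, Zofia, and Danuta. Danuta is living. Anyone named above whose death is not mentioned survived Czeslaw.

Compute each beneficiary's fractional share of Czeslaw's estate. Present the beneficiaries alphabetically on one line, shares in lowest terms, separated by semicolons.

Mieczyslaw, as surviving spouse, takes 1/4.
The remaining 3/4 passes to Czeslaw's descendants per stirpes.
Urszula left no surviving issue, so that branch lapses and is disregarded.
The 3/4 is divided into 2 equal shares of 3/8 among Tadeusz, Grzegorz.
Tadeusz predeceased; the 3/8 allotted to Tadeusz's branch passes to Tadeusz's issue by representation.
Stanislawa's line is the sole branch at this level, so the full 3/8 passes to Stanislawa's issue by representation.
The 3/8 is divided into 2 equal shares of 3/16 among Franciszka, Kazimierz.
Franciszka is living and takes 3/16.
Kazimierz is living and takes 3/16.
Grzegorz predeceased; the 3/8 allotted to Grzegorz's branch passes to Grzegorz's issue by representation.
The 3/8 is divided into 3 equal shares of 1/8 among Ireneusz, Zofia, Danuta.
Ireneusz is living and takes 1/8.
Zofia is living and takes 1/8.
Danuta is living and takes 1/8.

Danuta 1/8; Franciszka 3/16; Ireneusz 1/8; Kazimierz 3/16; Mieczyslaw 1/4; Zofia 1/8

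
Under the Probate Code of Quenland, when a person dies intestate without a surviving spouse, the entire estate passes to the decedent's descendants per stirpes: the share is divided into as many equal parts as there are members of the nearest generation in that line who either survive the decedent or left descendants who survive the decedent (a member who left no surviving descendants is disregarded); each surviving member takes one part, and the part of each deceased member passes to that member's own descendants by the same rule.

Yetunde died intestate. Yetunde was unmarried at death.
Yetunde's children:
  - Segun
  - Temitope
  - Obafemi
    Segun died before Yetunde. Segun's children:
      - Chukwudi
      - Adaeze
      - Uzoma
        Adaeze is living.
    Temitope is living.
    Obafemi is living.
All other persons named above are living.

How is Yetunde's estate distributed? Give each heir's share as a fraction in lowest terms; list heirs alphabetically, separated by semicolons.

There is no surviving spouse, so the entire estate passes to Yetunde's descendants per stirpes.
The estate is divided into 3 equal shares of 1/3 among Segun, Temitope, Obafemi.
Segun predeceased; the 1/3 allotted to Segun's branch passes to Segun's issue by representation.
The 1/3 is divided into 3 equal shares of 1/9 among Chukwudi, Adaeze, Uzoma.
Chukwudi is living and takes 1/9.
Adaeze is living and takes 1/9.
Uzoma is living and takes 1/9.
Temitope is living and takes 1/3.
Obafemi is living and takes 1/3.

Adaeze 1/9; Chukwudi 1/9; Obafemi 1/3; Temitope 1/3; Uzoma 1/9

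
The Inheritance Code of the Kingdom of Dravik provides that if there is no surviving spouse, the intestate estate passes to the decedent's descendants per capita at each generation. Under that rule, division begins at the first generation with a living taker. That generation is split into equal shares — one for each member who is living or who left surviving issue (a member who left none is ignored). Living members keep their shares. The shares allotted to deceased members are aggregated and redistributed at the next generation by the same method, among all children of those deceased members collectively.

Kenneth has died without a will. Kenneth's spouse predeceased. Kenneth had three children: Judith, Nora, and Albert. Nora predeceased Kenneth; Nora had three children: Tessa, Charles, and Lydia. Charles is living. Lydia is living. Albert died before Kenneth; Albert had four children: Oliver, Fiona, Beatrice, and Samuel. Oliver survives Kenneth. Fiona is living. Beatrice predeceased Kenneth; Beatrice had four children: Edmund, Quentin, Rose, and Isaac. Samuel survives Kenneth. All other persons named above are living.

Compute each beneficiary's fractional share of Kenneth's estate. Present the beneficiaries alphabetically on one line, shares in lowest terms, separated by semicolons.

There is no surviving spouse, so the entire estate passes to Kenneth's descendants per capita at each generation.
At generation 1 (Judith, Nora, Albert) there are 3 shares of (1)/3 = 1/3 each.
Living: Judith — each takes 1/3.
Deceased: Nora and Albert. Their combined 2/3 is pooled and carried to generation 2.
At generation 2 (Tessa, Charles, Lydia, Oliver, Fiona, Beatrice, Samuel) there are 7 shares of (2/3)/7 = 2/21 each.
Living: Tessa, Charles, Lydia, Oliver, Fiona, and Samuel — each takes 2/21.
Deceased: Beatrice. That 2/21 share is carried to generation 3.
At generation 3 (Edmund, Quentin, Rose, Isaac) there are 4 shares of (2/21)/4 = 1/42 each.
Living: Edmund, Quentin, Rose, and Isaac — each takes 1/42.

Charles 2/21; Edmund 1/42; Fiona 2/21; Isaac 1/42; Judith 1/3; Lydia 2/21; Oliver 2/21; Quentin 1/42; Rose 1/42; Samuel 2/21; Tessa 2/21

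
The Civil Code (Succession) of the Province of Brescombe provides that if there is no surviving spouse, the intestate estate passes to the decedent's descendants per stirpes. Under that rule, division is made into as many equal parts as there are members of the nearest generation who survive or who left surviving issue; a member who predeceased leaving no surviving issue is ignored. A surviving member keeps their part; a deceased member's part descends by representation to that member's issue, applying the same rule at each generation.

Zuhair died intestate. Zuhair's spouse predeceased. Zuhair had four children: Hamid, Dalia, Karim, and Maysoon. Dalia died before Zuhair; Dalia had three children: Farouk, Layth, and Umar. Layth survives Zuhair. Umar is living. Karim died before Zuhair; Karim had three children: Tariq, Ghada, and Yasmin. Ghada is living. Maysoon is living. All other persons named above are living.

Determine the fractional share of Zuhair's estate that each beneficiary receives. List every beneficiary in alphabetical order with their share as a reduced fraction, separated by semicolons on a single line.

There is no surviving spouse, so the entire estate passes to Zuhair's descendants per stirpes.
The estate is divided into 4 equal shares of 1/4 among Hamid, Dalia, Karim, Maysoon.
Hamid is living and takes 1/4.
Dalia predeceased; the 1/4 allotted to Dalia's branch passes to Dalia's issue by representation.
The 1/4 is divided into 3 equal shares of 1/12 among Farouk, Layth, Umar.
Farouk is living and takes 1/12.
Layth is living and takes 1/12.
Umar is living and takes 1/12.
Karim predeceased; the 1/4 allotted to Karim's branch passes to Karim's issue by representation.
The 1/4 is divided into 3 equal shares of 1/12 among Tariq, Ghada, Yasmin.
Tariq is living and takes 1/12.
Ghada is living and takes 1/12.
Yasmin is living and takes 1/12.
Maysoon is living and takes 1/4.

Farouk 1/12; Ghada 1/12; Hamid 1/4; Layth 1/12; Maysoon 1/4; Tariq 1/12; Umar 1/12; Yasmin 1/12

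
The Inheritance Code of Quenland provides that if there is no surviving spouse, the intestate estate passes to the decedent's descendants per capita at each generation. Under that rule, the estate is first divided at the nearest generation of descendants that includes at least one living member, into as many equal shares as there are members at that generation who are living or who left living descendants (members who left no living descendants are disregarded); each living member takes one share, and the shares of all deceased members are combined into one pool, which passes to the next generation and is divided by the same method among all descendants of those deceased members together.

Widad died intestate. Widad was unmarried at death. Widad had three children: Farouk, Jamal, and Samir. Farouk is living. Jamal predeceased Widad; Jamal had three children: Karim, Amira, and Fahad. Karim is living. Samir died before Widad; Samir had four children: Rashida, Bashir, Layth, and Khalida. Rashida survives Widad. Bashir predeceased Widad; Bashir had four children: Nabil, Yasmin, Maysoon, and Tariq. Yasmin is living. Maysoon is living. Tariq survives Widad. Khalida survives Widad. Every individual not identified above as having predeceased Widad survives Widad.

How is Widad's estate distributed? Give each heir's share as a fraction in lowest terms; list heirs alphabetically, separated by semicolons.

Amira 2/21; Fahad 2/21; Farouk 1/3; Karim 2/21; Khalida 2/21; Layth 2/21; Maysoon 1/42; Nabil 1/42; Rashida 2/21; Tariq 1/42; Yasmin 1/42

There is no surviving spouse, so the entire estate passes to Widad's descendants per capita at each generation.
At generation 1 (Farouk, Jamal, Samir) there are 3 shares of (1)/3 = 1/3 each.
Living: Farouk — each takes 1/3.
Deceased: Jamal and Samir. Their combined 2/3 is pooled and carried to generation 2.
At generation 2 (Karim, Amira, Fahad, Rashida, Bashir, Layth, Khalida) there are 7 shares of (2/3)/7 = 2/21 each.
Living: Karim, Amira, Fahad, Rashida, Layth, and Khalida — each takes 2/21.
Deceased: Bashir. That 2/21 share is carried to generation 3.
At generation 3 (Nabil, Yasmin, Maysoon, Tariq) there are 4 shares of (2/21)/4 = 1/42 each.
Living: Nabil, Yasmin, Maysoon, and Tariq — each takes 1/42.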